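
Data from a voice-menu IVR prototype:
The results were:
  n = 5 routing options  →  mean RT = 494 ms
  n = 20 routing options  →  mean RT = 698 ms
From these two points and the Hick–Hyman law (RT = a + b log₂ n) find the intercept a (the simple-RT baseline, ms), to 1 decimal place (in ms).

257.2 ms

Slope: b = (698 − 494) / (log₂ 20 − log₂ 5) = 204/2.0000 = 102.000 ms/bit.
a = RT₁ − b·log₂ n₁ = 494 − 102.000 × 2.3219 = 257.163 ms.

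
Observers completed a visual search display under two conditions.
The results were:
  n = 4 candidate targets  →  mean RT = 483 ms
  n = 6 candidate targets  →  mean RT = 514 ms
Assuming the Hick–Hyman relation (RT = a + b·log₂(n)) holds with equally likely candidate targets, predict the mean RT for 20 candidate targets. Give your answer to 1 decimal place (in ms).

Solve the two-equation system in a and b:
  b = (514 − 483) / (log₂ 6 − log₂ 4) = 31 / (2.5850 − 2) = 52.995 ms/bit
  a = 483 − 52.995 × 2 = 377.010 ms
Then RT(20) = 377.010 + 52.995 × log₂ 20 = 377.010 + 52.995 × 4.3219 ≈ 606.050 ms.

606.1 ms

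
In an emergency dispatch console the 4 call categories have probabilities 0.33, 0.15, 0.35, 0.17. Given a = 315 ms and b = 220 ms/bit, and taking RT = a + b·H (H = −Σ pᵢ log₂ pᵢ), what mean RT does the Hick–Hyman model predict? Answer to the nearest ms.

H = 0.33·log₂(1/0.33) + 0.15·log₂(1/0.15) + 0.35·log₂(1/0.35) + 0.17·log₂(1/0.17) = 1.9031 bits.
RT = 315 + 220 × 1.9031 = 733.67 ms.

734 ms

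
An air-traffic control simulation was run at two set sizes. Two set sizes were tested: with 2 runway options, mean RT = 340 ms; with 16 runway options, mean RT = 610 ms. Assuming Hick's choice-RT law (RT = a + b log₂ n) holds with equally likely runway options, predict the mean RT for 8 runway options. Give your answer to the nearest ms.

Fit slope and intercept:
  b = (610 − 340) / (log₂ 16 − log₂ 2) = 270 / (4 − 1) = 90 ms/bit
  a = 340 − 90 × 1 = 250 ms
Then RT(8) = 250 + 90 × log₂ 8 = 250 + 90 × 3 ≈ 520.000 ms.

520 ms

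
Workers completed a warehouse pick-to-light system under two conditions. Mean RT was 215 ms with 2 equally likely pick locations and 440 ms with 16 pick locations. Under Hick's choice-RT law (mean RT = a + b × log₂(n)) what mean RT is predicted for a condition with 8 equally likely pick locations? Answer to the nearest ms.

Solve the two-equation system in a and b:
  b = (440 − 215) / (log₂ 16 − log₂ 2) = 225 / (4 − 1) = 75 ms/bit
  a = 215 − 75 × 1 = 140 ms
Then RT(8) = 140 + 75 × log₂ 8 = 140 + 75 × 3 ≈ 365.000 ms.

365 ms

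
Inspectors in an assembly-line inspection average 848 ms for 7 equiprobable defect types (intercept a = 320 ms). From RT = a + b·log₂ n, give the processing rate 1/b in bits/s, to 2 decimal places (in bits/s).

b = (848 − 320)/log₂ 7 = 528/2.8074 = 188.077 ms per bit = 0.18808 s/bit; the reciprocal is 5.317 bits/s.

5.32 bits/s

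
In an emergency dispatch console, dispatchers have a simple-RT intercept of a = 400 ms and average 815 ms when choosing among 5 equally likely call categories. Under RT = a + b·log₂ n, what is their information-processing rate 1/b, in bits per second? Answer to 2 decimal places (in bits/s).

5.60 bits/s

b = (815 − 400)/log₂ 5 = 415/2.3219 = 178.731 ms per bit = 0.17873 s/bit; the reciprocal is 5.595 bits/s.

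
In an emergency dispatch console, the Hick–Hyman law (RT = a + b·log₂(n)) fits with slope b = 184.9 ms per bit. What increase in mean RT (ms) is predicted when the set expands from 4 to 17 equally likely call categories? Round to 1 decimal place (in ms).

ΔRT = (a + b log₂ n₂) − (a + b log₂ n₁) = b·(log₂ n₂ − log₂ n₁).
log₂(17) − log₂(4) = 4.0875 − 2 = 2.0875.
ΔRT = 184.9 × 2.0875 = 385.972 ms.

386.0 ms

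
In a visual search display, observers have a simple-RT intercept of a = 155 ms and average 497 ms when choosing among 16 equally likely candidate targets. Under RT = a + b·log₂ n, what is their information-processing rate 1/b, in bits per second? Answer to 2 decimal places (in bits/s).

Choice component = 497 − 155 = 342 ms over log₂(16) = 4 bits.
b = 342 / 4 = 85.500 ms/bit, so 1/b = 11.696 bits/s.

11.70 bits/s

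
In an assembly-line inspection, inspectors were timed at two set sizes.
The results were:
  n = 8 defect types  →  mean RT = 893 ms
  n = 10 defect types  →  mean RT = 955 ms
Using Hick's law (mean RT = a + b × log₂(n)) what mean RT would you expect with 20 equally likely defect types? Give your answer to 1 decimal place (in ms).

Solve the two-equation system in a and b:
  b = (955 − 893) / (log₂ 10 − log₂ 8) = 62 / (3.3219 − 3) = 192.590 ms/bit
  a = 893 − 192.590 × 3 = 315.231 ms
Then RT(20) = 315.231 + 192.590 × log₂ 20 = 315.231 + 192.590 × 4.3219 ≈ 1147.590 ms.

1147.6 ms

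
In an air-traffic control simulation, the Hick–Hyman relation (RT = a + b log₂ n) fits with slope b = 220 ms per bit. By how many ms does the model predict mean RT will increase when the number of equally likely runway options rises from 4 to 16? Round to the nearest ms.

Only the slope matters, since a is common to both: ΔRT = b·log₂(n₂/n₁).
log₂(16) − log₂(4) = log₂(16/4) = log₂(4) = 2.
ΔRT = 220 × 2.0000 = 440.000 ms.

440 ms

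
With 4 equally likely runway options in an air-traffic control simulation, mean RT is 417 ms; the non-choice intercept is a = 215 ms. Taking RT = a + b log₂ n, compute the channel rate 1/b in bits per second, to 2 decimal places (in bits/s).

9.90 bits/s

b = (417 − 215)/log₂ 4 = 202/2 = 101.000 ms per bit = 0.10100 s/bit; the reciprocal is 9.901 bits/s.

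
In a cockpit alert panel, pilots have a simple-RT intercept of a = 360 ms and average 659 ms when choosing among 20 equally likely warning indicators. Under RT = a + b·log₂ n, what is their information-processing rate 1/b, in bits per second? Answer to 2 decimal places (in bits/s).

14.45 bits/s

b = (659 − 360)/log₂ 20 = 299/4.3219 = 69.182 ms per bit = 0.06918 s/bit; the reciprocal is 14.455 bits/s.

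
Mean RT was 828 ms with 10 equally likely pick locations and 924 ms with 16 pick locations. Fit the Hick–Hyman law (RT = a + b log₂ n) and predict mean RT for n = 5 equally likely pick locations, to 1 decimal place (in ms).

RT is linear in log₂ n, so two points fix the line:
  b = (924 − 828) / (log₂ 16 − log₂ 10) = 96 / (4 − 3.3219) = 141.578 ms/bit
  a = 828 − 141.578 × 3.3219 = 357.688 ms
Then RT(5) = 357.688 + 141.578 × log₂ 5 = 357.688 + 141.578 × 2.3219 ≈ 686.422 ms.

686.4 ms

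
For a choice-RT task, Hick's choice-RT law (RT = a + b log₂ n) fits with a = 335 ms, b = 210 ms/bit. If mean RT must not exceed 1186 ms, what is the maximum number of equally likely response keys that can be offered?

Set 335 + 210·log₂ n ≤ 1186 → log₂ n ≤ (1186 − 335)/210 = 4.0524.
So n ≤ 2^4.0524 = 16.592; the largest integer n is 16.

16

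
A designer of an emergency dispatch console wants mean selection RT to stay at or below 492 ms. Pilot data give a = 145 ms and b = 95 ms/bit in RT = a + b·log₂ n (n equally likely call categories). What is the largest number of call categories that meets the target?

12

Set 145 + 95·log₂ n ≤ 492 → log₂ n ≤ (492 − 145)/95 = 3.6526.
So n ≤ 2^3.6526 = 12.576; the largest integer n is 12.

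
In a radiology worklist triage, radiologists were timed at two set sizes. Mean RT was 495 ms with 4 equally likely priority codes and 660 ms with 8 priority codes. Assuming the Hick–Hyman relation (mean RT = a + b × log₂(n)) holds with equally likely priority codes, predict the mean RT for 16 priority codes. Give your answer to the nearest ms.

Fit slope and intercept:
  b = (660 − 495) / (log₂ 8 − log₂ 4) = 165 / (3 − 2) = 165 ms/bit
  a = 495 − 165 × 2 = 165 ms
Then RT(16) = 165 + 165 × log₂ 16 = 165 + 165 × 4 ≈ 825.000 ms.

825 ms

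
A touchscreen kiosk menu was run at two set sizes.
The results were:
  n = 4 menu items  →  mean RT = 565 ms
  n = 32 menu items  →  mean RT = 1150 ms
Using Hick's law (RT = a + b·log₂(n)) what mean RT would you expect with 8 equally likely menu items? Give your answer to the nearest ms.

With log₂ n on the abscissa the relation is linear; from the two conditions:
  b = (1150 − 565) / (log₂ 32 − log₂ 4) = 585 / (5 − 2) = 195 ms/bit
  a = 565 − 195 × 2 = 175 ms
Then RT(8) = 175 + 195 × log₂ 8 = 175 + 195 × 3 ≈ 760.000 ms.

760 ms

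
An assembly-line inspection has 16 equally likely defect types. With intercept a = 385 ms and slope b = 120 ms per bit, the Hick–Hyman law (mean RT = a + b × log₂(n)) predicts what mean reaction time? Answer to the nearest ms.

log₂(16) = 4 bits, so RT = 385 + 120 × 4 ≈ 865.000 ms.

865 ms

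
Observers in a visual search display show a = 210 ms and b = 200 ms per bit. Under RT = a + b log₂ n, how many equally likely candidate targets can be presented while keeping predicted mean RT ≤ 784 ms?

7

Set 210 + 200·log₂ n ≤ 784 → log₂ n ≤ (784 − 210)/200 = 2.8700.
So n ≤ 2^2.8700 = 7.311; the largest integer n is 7.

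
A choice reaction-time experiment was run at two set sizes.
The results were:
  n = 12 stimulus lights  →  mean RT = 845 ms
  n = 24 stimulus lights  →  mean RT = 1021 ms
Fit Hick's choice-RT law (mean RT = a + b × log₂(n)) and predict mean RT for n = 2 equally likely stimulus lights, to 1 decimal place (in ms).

Solve the two-equation system in a and b:
  b = (1021 − 845) / (log₂ 24 − log₂ 12) = 176 / (4.5850 − 3.5850) = 176.000 ms/bit
  a = 845 − 176.000 × 3.5850 = 214.047 ms
Then RT(2) = 214.047 + 176.000 × log₂ 2 = 214.047 + 176.000 × 1 ≈ 390.047 ms.

390.0 ms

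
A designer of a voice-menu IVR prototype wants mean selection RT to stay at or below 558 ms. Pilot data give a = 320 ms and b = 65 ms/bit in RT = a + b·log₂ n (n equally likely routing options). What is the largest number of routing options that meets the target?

65·log₂ n ≤ 558 − 320 = 238, giving log₂ n ≤ 3.6615 and n ≤ 12.654. The largest whole number is 12.

12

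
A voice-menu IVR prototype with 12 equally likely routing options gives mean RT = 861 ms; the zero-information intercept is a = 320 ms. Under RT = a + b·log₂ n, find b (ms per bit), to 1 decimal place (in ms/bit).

b = (861 − 320) / log₂(12) = 541 / 3.5850 = 150.908 ms/bit.

150.9 ms/bit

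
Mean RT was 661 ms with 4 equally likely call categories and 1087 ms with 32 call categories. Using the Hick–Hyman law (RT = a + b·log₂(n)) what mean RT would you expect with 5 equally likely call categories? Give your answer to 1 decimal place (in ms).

Fit slope and intercept:
  b = (1087 − 661) / (log₂ 32 − log₂ 4) = 426 / (5 − 2) = 142.000 ms/bit
  a = 661 − 142.000 × 2 = 377.000 ms
Then RT(5) = 377.000 + 142.000 × log₂ 5 = 377.000 + 142.000 × 2.3219 ≈ 706.714 ms.

706.7 ms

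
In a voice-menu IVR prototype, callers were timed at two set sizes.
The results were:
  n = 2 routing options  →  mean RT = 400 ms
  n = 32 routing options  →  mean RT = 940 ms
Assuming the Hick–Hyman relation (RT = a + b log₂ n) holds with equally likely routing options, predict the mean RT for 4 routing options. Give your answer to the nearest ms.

Solve the two-equation system in a and b:
  b = (940 − 400) / (log₂ 32 − log₂ 2) = 540 / (5 − 1) = 135 ms/bit
  a = 400 − 135 × 1 = 265 ms
Then RT(4) = 265 + 135 × log₂ 4 = 265 + 135 × 2 ≈ 535.000 ms.

535 ms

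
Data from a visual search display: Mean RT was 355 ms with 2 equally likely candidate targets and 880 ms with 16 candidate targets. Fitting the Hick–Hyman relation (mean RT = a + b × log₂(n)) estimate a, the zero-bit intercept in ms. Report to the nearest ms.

The slope on a log₂ axis is (880 − 355) / (4 − 1) = 175 ms/bit.
a = RT₁ − b·log₂ n₁ = 355 − 175 × 1 = 180.000 ms.

180 ms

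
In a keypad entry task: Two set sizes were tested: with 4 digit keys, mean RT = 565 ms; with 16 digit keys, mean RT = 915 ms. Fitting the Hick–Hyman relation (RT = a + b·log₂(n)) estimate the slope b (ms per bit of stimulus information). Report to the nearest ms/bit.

175 ms/bit

The slope on a log₂ axis is (915 − 565) / (4 − 2) = 175 ms/bit.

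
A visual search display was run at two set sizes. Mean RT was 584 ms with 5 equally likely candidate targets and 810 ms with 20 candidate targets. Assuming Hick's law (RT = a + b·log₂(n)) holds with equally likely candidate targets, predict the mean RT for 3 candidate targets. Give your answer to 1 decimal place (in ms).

500.7 ms

Solve the two-equation system in a and b:
  b = (810 − 584) / (log₂ 20 − log₂ 5) = 226 / (4.3219 − 2.3219) = 113.000 ms/bit
  a = 584 − 113.000 × 2.3219 = 321.622 ms
Then RT(3) = 321.622 + 113.000 × log₂ 3 = 321.622 + 113.000 × 1.5850 ≈ 500.723 ms.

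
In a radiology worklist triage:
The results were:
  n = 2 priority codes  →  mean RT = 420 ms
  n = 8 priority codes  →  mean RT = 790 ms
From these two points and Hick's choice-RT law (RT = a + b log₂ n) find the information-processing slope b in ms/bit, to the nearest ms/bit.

The slope on a log₂ axis is (790 − 420) / (3 − 1) = 185 ms/bit.

185 ms/bit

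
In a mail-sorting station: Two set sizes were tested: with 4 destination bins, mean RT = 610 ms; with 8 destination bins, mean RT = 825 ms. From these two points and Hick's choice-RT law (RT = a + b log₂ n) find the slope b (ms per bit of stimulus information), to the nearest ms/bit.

Slope: b = (825 − 610) / (log₂ 8 − log₂ 4) = 215/1.0000 = 215 ms/bit.

215 ms/bit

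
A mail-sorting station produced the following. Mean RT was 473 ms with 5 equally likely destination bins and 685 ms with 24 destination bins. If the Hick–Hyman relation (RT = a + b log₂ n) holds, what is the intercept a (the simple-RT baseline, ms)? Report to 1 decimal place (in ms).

Slope: b = (685 − 473) / (log₂ 24 − log₂ 5) = 212/2.2630 = 93.680 ms/bit.
a = RT₁ − b·log₂ n₁ = 473 − 93.680 × 2.3219 = 255.483 ms.

255.5 ms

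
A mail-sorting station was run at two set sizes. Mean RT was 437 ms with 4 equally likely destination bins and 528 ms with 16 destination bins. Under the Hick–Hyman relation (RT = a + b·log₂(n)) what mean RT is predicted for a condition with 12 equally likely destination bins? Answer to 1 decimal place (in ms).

RT is linear in log₂ n, so two points fix the line:
  b = (528 − 437) / (log₂ 16 − log₂ 4) = 91 / (4 − 2) = 45.500 ms/bit
  a = 437 − 45.500 × 2 = 346.000 ms
Then RT(12) = 346.000 + 45.500 × log₂ 12 = 346.000 + 45.500 × 3.5850 ≈ 509.116 ms.

509.1 ms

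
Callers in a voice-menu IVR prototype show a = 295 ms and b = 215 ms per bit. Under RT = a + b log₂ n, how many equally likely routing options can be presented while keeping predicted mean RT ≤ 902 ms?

Set 295 + 215·log₂ n ≤ 902 → log₂ n ≤ (902 − 295)/215 = 2.8233.
So n ≤ 2^2.8233 = 7.078; the largest integer n is 7.

7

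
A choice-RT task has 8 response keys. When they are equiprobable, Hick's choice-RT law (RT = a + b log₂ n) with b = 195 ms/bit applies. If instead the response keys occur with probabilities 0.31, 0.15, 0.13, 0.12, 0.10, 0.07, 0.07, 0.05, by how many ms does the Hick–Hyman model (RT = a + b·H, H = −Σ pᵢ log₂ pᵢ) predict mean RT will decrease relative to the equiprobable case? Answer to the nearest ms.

45 ms

Equiprobable entropy H₀ = log₂ 8 = 3.0000 bits.
Skewed entropy H = −Σ pᵢ log₂ pᵢ = 2.7695 bits.
ΔRT = b·(H₀ − H) = 195 × 0.2305 = 44.96 ms.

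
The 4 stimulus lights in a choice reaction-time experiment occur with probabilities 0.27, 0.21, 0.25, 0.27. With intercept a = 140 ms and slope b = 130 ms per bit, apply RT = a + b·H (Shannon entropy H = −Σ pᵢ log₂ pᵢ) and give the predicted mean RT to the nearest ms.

Entropy contributions −pᵢ log₂ pᵢ: 0.5100, 0.4728, 0.5000, 0.5100; sum H = 1.9929 bits.
RT = a + bH = 140 + 130·1.9929 = 399.07 ms.

399 ms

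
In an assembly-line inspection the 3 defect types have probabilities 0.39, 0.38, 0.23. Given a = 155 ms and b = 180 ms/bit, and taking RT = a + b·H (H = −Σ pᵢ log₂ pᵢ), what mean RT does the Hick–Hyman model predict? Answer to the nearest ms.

434 ms

H = 0.39·log₂(1/0.39) + 0.38·log₂(1/0.38) + 0.23·log₂(1/0.23) = 1.5479 bits.
RT = 155 + 180 × 1.5479 = 433.63 ms.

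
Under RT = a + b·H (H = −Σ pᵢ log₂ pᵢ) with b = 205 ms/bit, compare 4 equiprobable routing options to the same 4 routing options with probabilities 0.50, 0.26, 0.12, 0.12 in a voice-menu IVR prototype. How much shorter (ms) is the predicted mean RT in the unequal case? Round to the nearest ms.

The RT saving is b·ΔH. Equiprobable H₀ = log₂(4) = 2.0000 bits; with the given probabilities H = 1.7394 bits.
b·(H₀ − H) = 205 × (2.0000 − 1.7394) = 53.42 ms.

53 ms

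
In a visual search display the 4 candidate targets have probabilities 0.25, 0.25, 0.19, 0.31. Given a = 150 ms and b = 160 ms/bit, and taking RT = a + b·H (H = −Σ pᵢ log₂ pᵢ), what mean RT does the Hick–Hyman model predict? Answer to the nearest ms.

Entropy contributions −pᵢ log₂ pᵢ: 0.5000, 0.5000, 0.4552, 0.5238; sum H = 1.9790 bits.
RT = a + bH = 150 + 160·1.9790 = 466.64 ms.

467 ms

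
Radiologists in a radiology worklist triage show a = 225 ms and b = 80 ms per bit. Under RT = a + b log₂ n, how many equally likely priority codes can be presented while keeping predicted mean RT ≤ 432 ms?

80·log₂ n ≤ 432 − 225 = 207, giving log₂ n ≤ 2.5875 and n ≤ 6.011. The largest whole number is 6.

6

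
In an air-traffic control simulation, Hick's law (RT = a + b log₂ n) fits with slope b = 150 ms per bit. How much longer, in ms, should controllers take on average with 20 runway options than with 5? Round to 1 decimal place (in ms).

300.0 ms

ΔRT = (a + b log₂ n₂) − (a + b log₂ n₁) = b·(log₂ n₂ − log₂ n₁).
log₂(20) − log₂(5) = log₂(20/5) = log₂(4) = 2.
ΔRT = 150 × 2.0000 = 300.000 ms.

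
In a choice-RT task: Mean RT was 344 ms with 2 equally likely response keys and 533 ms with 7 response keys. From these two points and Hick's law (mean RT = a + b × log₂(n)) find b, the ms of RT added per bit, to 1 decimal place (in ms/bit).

104.6 ms/bit

Slope: b = (533 − 344) / (log₂ 7 − log₂ 2) = 189/1.8074 = 104.573 ms/bit.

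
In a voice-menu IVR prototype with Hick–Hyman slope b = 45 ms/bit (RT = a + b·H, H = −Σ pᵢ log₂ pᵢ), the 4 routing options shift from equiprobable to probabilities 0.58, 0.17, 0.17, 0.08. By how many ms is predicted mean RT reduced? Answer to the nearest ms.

Equiprobable entropy H₀ = log₂ 4 = 2.0000 bits.
Skewed entropy H = −Σ pᵢ log₂ pᵢ = 1.6165 bits.
ΔRT = b·(H₀ − H) = 45 × 0.3835 = 17.26 ms.

17 ms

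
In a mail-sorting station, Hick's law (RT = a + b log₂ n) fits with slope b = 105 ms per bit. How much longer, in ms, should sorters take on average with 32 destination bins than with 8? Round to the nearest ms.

210 ms

Only the slope matters, since a is common to both: ΔRT = b·log₂(n₂/n₁).
log₂(32) − log₂(8) = log₂(32/8) = log₂(4) = 2.
ΔRT = 105 × 2.0000 = 210.000 ms.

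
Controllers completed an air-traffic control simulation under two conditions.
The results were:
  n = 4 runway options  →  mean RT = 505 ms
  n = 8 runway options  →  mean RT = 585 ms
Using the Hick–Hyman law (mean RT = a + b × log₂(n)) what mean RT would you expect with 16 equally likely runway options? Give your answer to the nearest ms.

665 ms

With log₂ n on the abscissa the relation is linear; from the two conditions:
  b = (585 − 505) / (log₂ 8 − log₂ 4) = 80 / (3 − 2) = 80 ms/bit
  a = 505 − 80 × 2 = 345 ms
Then RT(16) = 345 + 80 × log₂ 16 = 345 + 80 × 4 ≈ 665.000 ms.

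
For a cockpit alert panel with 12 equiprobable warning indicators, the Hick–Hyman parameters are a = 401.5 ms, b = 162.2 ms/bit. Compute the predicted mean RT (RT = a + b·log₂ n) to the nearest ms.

log₂(12) = 3.5850 bits, so RT = 401.5 + 162.2 × 3.5850 ≈ 982.981 ms.

983 ms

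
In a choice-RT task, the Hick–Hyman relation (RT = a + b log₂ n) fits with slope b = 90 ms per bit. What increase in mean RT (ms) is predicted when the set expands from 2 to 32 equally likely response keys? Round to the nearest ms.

360 ms

Only the slope matters, since a is common to both: ΔRT = b·log₂(n₂/n₁).
log₂(32) − log₂(2) = log₂(32/2) = log₂(16) = 4.
ΔRT = 90 × 4.0000 = 360.000 ms.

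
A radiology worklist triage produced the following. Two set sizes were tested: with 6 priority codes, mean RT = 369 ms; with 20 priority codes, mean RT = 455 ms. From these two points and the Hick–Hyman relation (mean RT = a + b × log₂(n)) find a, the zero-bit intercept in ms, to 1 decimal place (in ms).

The slope on a log₂ axis is (455 − 369) / (4.3219 − 2.5850) = 49.512 ms/bit.
Intercept: a = 369 − 49.512·log₂(6) = 241.014 ms.

241.0 ms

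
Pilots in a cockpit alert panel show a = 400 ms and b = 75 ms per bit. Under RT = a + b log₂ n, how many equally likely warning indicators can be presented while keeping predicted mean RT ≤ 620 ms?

Set 400 + 75·log₂ n ≤ 620 → log₂ n ≤ (620 − 400)/75 = 2.9333.
So n ≤ 2^2.9333 = 7.639; the largest integer n is 7.

7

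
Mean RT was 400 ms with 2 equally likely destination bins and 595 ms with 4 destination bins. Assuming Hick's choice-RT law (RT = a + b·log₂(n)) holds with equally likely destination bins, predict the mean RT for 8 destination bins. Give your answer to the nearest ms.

790 ms

RT is linear in log₂ n, so two points fix the line:
  b = (595 − 400) / (log₂ 4 − log₂ 2) = 195 / (2 − 1) = 195 ms/bit
  a = 400 − 195 × 1 = 205 ms
Then RT(8) = 205 + 195 × log₂ 8 = 205 + 195 × 3 ≈ 790.000 ms.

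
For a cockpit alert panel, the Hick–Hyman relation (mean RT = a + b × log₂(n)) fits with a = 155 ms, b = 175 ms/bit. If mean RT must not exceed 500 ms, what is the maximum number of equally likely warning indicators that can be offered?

3

Set 155 + 175·log₂ n ≤ 500 → log₂ n ≤ (500 − 155)/175 = 1.9714.
So n ≤ 2^1.9714 = 3.922; the largest integer n is 3.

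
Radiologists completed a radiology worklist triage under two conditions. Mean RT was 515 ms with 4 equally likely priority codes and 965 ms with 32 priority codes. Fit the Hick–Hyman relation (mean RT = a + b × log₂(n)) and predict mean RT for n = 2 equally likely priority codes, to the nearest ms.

365 ms

RT is linear in log₂ n, so two points fix the line:
  b = (965 − 515) / (log₂ 32 − log₂ 4) = 450 / (5 − 2) = 150 ms/bit
  a = 515 − 150 × 2 = 215 ms
Then RT(2) = 215 + 150 × log₂ 2 = 215 + 150 × 1 ≈ 365.000 ms.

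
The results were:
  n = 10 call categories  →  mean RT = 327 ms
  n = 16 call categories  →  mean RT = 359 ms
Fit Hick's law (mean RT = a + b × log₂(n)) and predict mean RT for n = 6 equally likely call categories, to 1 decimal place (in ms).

With log₂ n on the abscissa the relation is linear; from the two conditions:
  b = (359 − 327) / (log₂ 16 − log₂ 10) = 32 / (4 − 3.3219) = 47.193 ms/bit
  a = 327 − 47.193 × 3.3219 = 170.229 ms
Then RT(6) = 170.229 + 47.193 × log₂ 6 = 170.229 + 47.193 × 2.5850 ≈ 292.221 ms.

292.2 ms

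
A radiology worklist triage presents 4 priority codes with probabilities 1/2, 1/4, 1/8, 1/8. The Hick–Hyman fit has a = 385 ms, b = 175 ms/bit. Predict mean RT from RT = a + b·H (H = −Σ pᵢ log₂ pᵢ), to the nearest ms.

691 ms

Each term −pᵢ log₂ pᵢ: 0.5·1 + 0.25·2 + 0.125·3 + 0.125·3; summed, H = 1.750 bits.
Mean RT = a + bH = 385 + 175·1.750 = 691.25 ms.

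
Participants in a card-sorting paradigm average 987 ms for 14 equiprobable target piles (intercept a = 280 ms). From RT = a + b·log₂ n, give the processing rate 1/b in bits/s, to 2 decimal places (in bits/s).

b = (987 − 280)/log₂ 14 = 707/3.8074 = 185.693 ms per bit = 0.18569 s/bit; the reciprocal is 5.385 bits/s.

5.39 bits/s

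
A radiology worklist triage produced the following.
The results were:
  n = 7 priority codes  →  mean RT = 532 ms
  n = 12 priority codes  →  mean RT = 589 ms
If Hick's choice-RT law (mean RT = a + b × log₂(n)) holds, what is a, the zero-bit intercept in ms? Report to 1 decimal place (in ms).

326.2 ms

The slope on a log₂ axis is (589 − 532) / (3.5850 − 2.8074) = 73.302 ms/bit.
Intercept: a = 532 − 73.302·log₂(7) = 326.216 ms.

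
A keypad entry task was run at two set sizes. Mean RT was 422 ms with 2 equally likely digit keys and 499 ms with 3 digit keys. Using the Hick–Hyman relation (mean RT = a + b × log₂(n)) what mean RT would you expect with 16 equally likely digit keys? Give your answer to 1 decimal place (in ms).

816.9 ms

Fit slope and intercept:
  b = (499 − 422) / (log₂ 3 − log₂ 2) = 77 / (1.5850 − 1) = 131.632 ms/bit
  a = 422 − 131.632 × 1 = 290.368 ms
Then RT(16) = 290.368 + 131.632 × log₂ 16 = 290.368 + 131.632 × 4 ≈ 816.897 ms.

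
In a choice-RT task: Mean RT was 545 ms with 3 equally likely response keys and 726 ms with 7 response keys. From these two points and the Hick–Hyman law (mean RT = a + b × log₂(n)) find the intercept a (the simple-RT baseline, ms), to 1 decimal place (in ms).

310.3 ms

b = (RT₂ − RT₁)/(log₂ n₂ − log₂ n₁) = (726 − 545)/(2.8074 − 1.5850) = 148.070 ms/bit.
a = RT₁ − b·log₂ n₁ = 545 − 148.070 × 1.5850 = 310.314 ms.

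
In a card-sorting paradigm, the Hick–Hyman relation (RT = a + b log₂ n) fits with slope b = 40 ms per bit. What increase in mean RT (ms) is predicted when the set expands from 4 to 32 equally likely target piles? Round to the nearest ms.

The intercept a cancels: ΔRT = b·(log₂ n₂ − log₂ n₁) = b·log₂(n₂/n₁).
log₂(32) − log₂(4) = log₂(32/4) = log₂(8) = 3.
ΔRT = 40 × 3.0000 = 120.000 ms.

120 ms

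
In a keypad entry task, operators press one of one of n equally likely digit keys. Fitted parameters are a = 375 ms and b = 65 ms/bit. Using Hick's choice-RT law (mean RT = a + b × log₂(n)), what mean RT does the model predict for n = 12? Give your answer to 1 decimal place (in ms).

608.0 ms

log₂(12) = 3.5850 bits, so RT = 375 + 65 × 3.5850 ≈ 608.023 ms.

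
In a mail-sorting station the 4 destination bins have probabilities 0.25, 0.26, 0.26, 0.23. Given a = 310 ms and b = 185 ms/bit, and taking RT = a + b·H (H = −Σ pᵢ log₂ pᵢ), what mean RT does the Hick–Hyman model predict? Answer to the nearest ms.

680 ms

Entropy contributions −pᵢ log₂ pᵢ: 0.5000, 0.5053, 0.5053, 0.4877; sum H = 1.9982 bits.
RT = a + bH = 310 + 185·1.9982 = 679.68 ms.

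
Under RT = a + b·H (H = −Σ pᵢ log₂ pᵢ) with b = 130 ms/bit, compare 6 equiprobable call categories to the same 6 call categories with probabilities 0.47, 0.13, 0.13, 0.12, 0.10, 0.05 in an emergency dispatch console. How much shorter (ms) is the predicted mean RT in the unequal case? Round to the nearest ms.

Equiprobable entropy H₀ = log₂ 6 = 2.5850 bits.
Skewed entropy H = −Σ pᵢ log₂ pᵢ = 2.1926 bits.
ΔRT = b·(H₀ − H) = 130 × 0.3924 = 51.01 ms.

51 ms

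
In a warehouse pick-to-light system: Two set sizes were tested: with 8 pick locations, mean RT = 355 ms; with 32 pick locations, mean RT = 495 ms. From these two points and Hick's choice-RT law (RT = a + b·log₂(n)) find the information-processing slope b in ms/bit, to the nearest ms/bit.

b = (RT₂ − RT₁)/(log₂ n₂ − log₂ n₁) = (495 − 355)/(5 − 3) = 70 ms/bit.

70 ms/bit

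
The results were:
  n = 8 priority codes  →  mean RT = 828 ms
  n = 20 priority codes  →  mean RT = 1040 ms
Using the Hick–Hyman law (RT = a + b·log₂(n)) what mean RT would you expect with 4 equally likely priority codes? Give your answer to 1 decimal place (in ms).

667.6 ms

Fit slope and intercept:
  b = (1040 − 828) / (log₂ 20 − log₂ 8) = 212 / (4.3219 − 3) = 160.372 ms/bit
  a = 828 − 160.372 × 3 = 346.885 ms
Then RT(4) = 346.885 + 160.372 × log₂ 4 = 346.885 + 160.372 × 2 ≈ 667.628 ms.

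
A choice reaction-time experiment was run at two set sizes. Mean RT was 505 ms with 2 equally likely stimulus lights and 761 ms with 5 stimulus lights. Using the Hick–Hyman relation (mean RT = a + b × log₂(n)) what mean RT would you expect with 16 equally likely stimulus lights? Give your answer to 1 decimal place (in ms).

RT is linear in log₂ n, so two points fix the line:
  b = (761 − 505) / (log₂ 5 − log₂ 2) = 256 / (2.3219 − 1) = 193.657 ms/bit
  a = 505 − 193.657 × 1 = 311.343 ms
Then RT(16) = 311.343 + 193.657 × log₂ 16 = 311.343 + 193.657 × 4 ≈ 1085.970 ms.

1086.0 ms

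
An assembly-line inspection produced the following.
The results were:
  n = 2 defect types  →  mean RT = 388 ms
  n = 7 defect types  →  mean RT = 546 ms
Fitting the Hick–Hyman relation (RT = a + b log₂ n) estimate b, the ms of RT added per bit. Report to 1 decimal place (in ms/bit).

87.4 ms/bit

b = (RT₂ − RT₁)/(log₂ n₂ − log₂ n₁) = (546 − 388)/(2.8074 − 1) = 87.421 ms/bit.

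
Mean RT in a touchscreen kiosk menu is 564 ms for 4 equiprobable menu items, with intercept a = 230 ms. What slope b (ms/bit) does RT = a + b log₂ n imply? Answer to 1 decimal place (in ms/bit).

4 alternatives carry log₂ 4 = 2 bits; the choice cost is 564 − 230 = 334 ms, so b = 334/2 = 167.000 ms/bit.

167.0 ms/bit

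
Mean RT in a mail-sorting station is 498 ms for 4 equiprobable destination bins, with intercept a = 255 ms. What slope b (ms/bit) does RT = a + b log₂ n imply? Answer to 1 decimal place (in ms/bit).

log₂(4) = 2 bits.
b = (RT − a)/log₂ n = (498 − 255) / 2 = 121.500 ms/bit.

121.5 ms/bit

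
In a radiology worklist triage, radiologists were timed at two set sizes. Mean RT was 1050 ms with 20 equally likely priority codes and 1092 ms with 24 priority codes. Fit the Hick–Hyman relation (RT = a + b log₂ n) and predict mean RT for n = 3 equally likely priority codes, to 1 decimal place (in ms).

613.0 ms

RT is linear in log₂ n, so two points fix the line:
  b = (1092 − 1050) / (log₂ 24 − log₂ 20) = 42 / (4.5850 − 4.3219) = 159.675 ms/bit
  a = 1050 − 159.675 × 4.3219 = 359.896 ms
Then RT(3) = 359.896 + 159.675 × log₂ 3 = 359.896 + 159.675 × 1.5850 ≈ 612.975 ms.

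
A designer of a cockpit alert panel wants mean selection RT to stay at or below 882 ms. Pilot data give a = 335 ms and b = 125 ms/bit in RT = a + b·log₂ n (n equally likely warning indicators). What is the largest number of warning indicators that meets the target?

20

Set 335 + 125·log₂ n ≤ 882 → log₂ n ≤ (882 − 335)/125 = 4.3760.
So n ≤ 2^4.3760 = 20.764; the largest integer n is 20.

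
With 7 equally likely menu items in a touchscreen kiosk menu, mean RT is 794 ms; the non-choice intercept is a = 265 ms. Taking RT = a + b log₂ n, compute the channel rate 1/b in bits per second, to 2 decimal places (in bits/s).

5.31 bits/s

Choice component = 794 − 265 = 529 ms over log₂(7) = 2.8074 bits.
b = 529 / 2.8074 = 188.434 ms/bit, so 1/b = 5.307 bits/s.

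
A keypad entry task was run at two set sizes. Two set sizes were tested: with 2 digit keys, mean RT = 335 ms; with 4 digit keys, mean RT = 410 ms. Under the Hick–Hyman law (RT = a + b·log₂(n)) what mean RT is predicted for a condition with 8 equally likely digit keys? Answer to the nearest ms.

485 ms

With log₂ n on the abscissa the relation is linear; from the two conditions:
  b = (410 − 335) / (log₂ 4 − log₂ 2) = 75 / (2 − 1) = 75 ms/bit
  a = 335 − 75 × 1 = 260 ms
Then RT(8) = 260 + 75 × log₂ 8 = 260 + 75 × 3 ≈ 485.000 ms.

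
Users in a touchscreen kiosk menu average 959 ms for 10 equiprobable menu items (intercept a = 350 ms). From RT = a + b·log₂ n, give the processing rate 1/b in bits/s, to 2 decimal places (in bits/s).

Choice component = 959 − 350 = 609 ms over log₂(10) = 3.3219 bits.
b = 609 / 3.3219 = 183.327 ms/bit, so 1/b = 5.455 bits/s.

5.45 bits/s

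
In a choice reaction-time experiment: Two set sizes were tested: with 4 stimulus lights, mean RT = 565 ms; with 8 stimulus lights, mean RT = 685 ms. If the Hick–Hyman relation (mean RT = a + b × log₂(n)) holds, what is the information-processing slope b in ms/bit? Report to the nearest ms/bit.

The slope on a log₂ axis is (685 − 565) / (3 − 2) = 120 ms/bit.

120 ms/bit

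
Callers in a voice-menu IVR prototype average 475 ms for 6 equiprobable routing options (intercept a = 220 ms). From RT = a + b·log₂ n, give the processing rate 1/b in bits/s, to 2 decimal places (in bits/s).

10.14 bits/s

Choice component = 475 − 220 = 255 ms over log₂(6) = 2.5850 bits.
b = 255 / 2.5850 = 98.647 ms/bit, so 1/b = 10.137 bits/s.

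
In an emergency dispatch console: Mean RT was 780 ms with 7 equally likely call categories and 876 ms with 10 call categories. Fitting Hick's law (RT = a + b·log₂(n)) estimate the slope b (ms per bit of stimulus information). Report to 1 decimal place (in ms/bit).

Slope: b = (876 − 780) / (log₂ 10 − log₂ 7) = 96/0.5146 = 186.562 ms/bit.

186.6 ms/bit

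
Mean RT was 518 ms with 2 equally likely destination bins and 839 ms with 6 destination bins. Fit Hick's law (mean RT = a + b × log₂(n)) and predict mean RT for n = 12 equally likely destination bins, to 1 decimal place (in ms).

Solve the two-equation system in a and b:
  b = (839 − 518) / (log₂ 6 − log₂ 2) = 321 / (2.5850 − 1) = 202.528 ms/bit
  a = 518 − 202.528 × 1 = 315.472 ms
Then RT(12) = 315.472 + 202.528 × log₂ 12 = 315.472 + 202.528 × 3.5850 ≈ 1041.528 ms.

1041.5 ms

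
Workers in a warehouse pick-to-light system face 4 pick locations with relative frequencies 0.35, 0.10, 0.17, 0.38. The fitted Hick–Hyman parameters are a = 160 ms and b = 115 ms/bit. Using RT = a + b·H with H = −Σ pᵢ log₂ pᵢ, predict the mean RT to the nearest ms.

Entropy contributions −pᵢ log₂ pᵢ: 0.5301, 0.3322, 0.4346, 0.5305; sum H = 1.8273 bits.
RT = a + bH = 160 + 115·1.8273 = 370.14 ms.

370 ms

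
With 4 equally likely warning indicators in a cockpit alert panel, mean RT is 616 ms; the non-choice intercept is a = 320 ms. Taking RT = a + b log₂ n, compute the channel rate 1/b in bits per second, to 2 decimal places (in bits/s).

6.76 bits/s

b = (616 − 320)/log₂ 4 = 296/2 = 148.000 ms per bit = 0.14800 s/bit; the reciprocal is 6.757 bits/s.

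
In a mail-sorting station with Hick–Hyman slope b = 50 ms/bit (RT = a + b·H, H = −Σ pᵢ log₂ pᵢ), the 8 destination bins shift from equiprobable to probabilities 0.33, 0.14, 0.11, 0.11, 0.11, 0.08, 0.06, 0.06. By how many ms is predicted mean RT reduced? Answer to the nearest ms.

The RT saving is b·ΔH. Equiprobable H₀ = log₂(8) = 3.0000 bits; with the given probabilities H = 2.7544 bits.
b·(H₀ − H) = 50 × (3.0000 − 2.7544) = 12.28 ms.

12 ms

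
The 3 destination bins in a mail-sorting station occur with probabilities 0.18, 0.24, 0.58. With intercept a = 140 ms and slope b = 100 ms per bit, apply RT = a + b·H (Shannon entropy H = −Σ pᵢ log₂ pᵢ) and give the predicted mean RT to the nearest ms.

280 ms

H = 0.18·log₂(1/0.18) + 0.24·log₂(1/0.24) + 0.58·log₂(1/0.58) = 1.3952 bits.
RT = 140 + 100 × 1.3952 = 279.52 ms.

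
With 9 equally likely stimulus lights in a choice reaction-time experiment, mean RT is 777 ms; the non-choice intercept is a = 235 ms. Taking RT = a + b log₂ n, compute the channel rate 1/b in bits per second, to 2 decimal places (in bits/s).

5.85 bits/s

b = (777 − 235)/log₂ 9 = 542/3.1699 = 170.982 ms per bit = 0.17098 s/bit; the reciprocal is 5.849 bits/s.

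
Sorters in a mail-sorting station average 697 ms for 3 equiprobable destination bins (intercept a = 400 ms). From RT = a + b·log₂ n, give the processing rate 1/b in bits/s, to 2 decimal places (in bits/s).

Choice component = 697 − 400 = 297 ms over log₂(3) = 1.5850 bits.
b = 297 / 1.5850 = 187.386 ms/bit, so 1/b = 5.337 bits/s.

5.34 bits/s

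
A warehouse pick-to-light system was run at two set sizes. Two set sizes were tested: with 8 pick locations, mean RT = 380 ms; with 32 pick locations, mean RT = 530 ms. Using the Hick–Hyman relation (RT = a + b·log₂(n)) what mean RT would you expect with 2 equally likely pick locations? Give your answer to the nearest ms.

RT is linear in log₂ n, so two points fix the line:
  b = (530 − 380) / (log₂ 32 − log₂ 8) = 150 / (5 − 3) = 75 ms/bit
  a = 380 − 75 × 3 = 155 ms
Then RT(2) = 155 + 75 × log₂ 2 = 155 + 75 × 1 ≈ 230.000 ms.

230 ms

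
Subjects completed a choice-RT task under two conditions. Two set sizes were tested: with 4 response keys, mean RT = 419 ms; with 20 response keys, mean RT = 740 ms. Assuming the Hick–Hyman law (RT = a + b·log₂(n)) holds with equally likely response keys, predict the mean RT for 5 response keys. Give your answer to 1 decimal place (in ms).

463.5 ms

Fit slope and intercept:
  b = (740 − 419) / (log₂ 20 − log₂ 4) = 321 / (4.3219 − 2) = 138.247 ms/bit
  a = 419 − 138.247 × 2 = 142.506 ms
Then RT(5) = 142.506 + 138.247 × log₂ 5 = 142.506 + 138.247 × 2.3219 ≈ 463.506 ms.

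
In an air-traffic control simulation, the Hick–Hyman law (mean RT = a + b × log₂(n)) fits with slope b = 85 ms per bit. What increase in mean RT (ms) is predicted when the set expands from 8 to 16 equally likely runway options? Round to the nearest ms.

The intercept a cancels: ΔRT = b·(log₂ n₂ − log₂ n₁) = b·log₂(n₂/n₁).
log₂(16) − log₂(8) = log₂(16/8) = log₂(2) = 1.
ΔRT = 85 × 1.0000 = 85.000 ms.

85 ms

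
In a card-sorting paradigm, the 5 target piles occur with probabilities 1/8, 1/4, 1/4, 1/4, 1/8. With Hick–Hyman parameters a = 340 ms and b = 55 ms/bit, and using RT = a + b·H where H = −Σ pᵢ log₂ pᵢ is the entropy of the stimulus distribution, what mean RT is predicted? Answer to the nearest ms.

Each term −pᵢ log₂ pᵢ: 0.125·3 + 0.25·2 + 0.25·2 + 0.25·2 + 0.125·3; summed, H = 2.250 bits.
Mean RT = a + bH = 340 + 55·2.250 = 463.75 ms.

464 ms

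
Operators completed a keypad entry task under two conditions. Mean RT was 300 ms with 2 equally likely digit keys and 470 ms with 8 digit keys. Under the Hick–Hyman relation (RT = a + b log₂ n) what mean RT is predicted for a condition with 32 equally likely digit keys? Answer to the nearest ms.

640 ms

With log₂ n on the abscissa the relation is linear; from the two conditions:
  b = (470 − 300) / (log₂ 8 − log₂ 2) = 170 / (3 − 1) = 85 ms/bit
  a = 300 − 85 × 1 = 215 ms
Then RT(32) = 215 + 85 × log₂ 32 = 215 + 85 × 5 ≈ 640.000 ms.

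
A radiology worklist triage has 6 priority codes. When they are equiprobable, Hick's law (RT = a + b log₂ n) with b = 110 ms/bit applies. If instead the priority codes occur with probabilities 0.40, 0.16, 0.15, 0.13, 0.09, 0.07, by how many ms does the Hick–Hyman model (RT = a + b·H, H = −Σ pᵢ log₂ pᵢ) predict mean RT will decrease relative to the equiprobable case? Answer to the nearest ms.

28 ms

Equiprobable entropy H₀ = log₂ 6 = 2.5850 bits.
Skewed entropy H = −Σ pᵢ log₂ pᵢ = 2.3262 bits.
ΔRT = b·(H₀ − H) = 110 × 0.2588 = 28.47 ms.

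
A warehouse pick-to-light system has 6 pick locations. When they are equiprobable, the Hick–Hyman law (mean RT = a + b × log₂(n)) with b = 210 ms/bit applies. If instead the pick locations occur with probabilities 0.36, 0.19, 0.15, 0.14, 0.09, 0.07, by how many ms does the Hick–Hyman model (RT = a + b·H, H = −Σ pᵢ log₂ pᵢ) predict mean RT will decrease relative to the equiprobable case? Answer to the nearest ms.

44 ms

Equiprobable entropy H₀ = log₂ 6 = 2.5850 bits.
Skewed entropy H = −Σ pᵢ log₂ pᵢ = 2.3747 bits.
ΔRT = b·(H₀ − H) = 210 × 0.2103 = 44.15 ms.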